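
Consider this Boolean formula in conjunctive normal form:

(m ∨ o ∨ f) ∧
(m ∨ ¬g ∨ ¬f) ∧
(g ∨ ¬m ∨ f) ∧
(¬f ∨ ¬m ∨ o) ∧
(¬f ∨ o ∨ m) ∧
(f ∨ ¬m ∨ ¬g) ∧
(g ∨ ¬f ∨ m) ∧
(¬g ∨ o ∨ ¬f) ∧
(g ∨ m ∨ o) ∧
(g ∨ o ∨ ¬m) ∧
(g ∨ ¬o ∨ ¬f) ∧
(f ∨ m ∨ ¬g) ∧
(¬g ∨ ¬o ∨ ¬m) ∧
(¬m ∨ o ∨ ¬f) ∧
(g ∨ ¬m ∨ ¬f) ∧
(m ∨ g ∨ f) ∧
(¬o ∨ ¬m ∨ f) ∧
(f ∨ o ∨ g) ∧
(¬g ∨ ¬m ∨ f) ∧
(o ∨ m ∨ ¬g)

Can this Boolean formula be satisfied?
No

No, the formula is not satisfiable.

No assignment of truth values to the variables can make all 20 clauses true simultaneously.

The formula is UNSAT (unsatisfiable).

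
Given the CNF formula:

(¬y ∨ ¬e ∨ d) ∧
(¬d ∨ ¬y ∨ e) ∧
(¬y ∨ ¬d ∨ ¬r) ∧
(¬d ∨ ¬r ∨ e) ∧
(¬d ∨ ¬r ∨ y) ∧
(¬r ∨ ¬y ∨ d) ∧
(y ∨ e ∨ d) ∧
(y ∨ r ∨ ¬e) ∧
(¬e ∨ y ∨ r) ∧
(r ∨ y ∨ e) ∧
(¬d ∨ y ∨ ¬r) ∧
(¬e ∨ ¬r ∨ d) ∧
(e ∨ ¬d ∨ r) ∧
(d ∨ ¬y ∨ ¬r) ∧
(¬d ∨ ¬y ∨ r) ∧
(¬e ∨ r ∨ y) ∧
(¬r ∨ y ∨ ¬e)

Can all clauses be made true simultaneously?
Yes

Yes, the formula is satisfiable.

One satisfying assignment is: y=True, e=False, d=False, r=False

Verification: With this assignment, all 17 clauses evaluate to true.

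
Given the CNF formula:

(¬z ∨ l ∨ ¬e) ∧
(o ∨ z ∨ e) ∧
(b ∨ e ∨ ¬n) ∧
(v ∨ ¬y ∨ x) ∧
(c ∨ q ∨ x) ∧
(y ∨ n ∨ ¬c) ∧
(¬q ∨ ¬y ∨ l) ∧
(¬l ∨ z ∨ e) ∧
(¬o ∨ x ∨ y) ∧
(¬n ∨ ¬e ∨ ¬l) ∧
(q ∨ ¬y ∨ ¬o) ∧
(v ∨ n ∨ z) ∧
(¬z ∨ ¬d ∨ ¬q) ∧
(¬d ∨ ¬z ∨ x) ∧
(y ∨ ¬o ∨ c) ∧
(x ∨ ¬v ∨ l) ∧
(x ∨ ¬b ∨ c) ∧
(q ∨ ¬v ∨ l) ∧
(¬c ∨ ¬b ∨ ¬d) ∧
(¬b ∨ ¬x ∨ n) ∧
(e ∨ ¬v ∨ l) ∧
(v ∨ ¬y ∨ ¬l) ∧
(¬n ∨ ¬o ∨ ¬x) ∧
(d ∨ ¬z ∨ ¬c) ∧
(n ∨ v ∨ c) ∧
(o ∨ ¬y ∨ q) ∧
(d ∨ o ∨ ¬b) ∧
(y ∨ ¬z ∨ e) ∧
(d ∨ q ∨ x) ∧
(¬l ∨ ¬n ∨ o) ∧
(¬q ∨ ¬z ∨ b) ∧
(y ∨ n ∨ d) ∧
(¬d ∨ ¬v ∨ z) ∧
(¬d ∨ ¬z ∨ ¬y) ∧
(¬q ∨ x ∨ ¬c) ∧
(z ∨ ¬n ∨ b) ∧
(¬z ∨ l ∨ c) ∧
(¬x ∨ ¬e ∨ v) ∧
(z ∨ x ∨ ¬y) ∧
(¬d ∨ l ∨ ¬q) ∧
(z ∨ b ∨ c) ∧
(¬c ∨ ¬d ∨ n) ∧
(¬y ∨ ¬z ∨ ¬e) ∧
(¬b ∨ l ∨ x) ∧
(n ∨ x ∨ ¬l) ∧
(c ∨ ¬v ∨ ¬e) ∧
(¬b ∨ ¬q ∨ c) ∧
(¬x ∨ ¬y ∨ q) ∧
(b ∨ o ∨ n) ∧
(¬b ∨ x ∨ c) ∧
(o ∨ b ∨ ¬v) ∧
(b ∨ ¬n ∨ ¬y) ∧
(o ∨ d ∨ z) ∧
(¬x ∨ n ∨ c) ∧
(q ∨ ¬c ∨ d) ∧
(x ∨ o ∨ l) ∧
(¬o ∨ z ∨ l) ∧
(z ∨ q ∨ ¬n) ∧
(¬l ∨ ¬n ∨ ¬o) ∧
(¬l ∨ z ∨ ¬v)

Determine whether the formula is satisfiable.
No

No, the formula is not satisfiable.

No assignment of truth values to the variables can make all 60 clauses true simultaneously.

The formula is UNSAT (unsatisfiable).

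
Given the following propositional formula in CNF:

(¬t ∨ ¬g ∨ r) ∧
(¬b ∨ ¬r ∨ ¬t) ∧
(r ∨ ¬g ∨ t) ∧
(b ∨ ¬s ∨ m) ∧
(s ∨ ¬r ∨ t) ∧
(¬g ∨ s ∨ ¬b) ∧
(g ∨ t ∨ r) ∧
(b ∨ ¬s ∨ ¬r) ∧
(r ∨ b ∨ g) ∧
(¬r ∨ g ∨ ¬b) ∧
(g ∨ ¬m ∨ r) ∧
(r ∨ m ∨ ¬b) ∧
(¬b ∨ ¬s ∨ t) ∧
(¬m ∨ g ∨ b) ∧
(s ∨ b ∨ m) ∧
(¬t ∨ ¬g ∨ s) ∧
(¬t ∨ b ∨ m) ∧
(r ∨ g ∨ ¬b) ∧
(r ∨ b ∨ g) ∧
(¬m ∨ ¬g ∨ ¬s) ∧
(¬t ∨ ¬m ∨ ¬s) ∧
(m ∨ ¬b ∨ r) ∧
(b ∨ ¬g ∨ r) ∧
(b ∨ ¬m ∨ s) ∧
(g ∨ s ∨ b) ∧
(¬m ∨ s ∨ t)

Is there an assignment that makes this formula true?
No

No, the formula is not satisfiable.

No assignment of truth values to the variables can make all 26 clauses true simultaneously.

The formula is UNSAT (unsatisfiable).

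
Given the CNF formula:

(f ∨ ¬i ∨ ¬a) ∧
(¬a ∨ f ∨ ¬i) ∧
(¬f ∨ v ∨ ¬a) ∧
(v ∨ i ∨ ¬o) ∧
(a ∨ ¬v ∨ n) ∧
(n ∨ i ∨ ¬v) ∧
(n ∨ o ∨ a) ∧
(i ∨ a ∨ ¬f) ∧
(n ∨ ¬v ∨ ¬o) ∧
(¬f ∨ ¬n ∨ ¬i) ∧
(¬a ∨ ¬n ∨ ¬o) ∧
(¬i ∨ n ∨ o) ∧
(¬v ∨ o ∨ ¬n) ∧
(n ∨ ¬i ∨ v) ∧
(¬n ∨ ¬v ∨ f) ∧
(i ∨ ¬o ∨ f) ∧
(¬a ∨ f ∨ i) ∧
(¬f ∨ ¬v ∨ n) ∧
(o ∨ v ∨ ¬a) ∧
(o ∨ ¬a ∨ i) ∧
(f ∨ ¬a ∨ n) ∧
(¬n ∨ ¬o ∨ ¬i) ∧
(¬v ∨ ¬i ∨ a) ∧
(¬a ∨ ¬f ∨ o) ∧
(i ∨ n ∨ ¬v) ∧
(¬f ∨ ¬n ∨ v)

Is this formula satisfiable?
Yes

Yes, the formula is satisfiable.

One satisfying assignment is: i=False, a=False, o=False, v=False, f=False, n=True

Verification: With this assignment, all 26 clauses evaluate to true.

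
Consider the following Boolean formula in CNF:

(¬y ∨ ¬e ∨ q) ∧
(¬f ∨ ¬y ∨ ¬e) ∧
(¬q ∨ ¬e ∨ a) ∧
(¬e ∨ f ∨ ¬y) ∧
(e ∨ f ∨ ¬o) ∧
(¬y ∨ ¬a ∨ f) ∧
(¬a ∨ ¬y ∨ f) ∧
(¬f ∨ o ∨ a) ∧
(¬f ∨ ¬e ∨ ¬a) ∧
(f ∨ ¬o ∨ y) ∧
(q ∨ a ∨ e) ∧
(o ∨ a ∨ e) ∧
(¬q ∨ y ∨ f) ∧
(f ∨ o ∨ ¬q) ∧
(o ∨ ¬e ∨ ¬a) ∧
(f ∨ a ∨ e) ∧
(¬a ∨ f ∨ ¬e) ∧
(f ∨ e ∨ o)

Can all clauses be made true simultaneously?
Yes

Yes, the formula is satisfiable.

One satisfying assignment is: y=False, e=True, f=False, o=False, q=False, a=False

Verification: With this assignment, all 18 clauses evaluate to true.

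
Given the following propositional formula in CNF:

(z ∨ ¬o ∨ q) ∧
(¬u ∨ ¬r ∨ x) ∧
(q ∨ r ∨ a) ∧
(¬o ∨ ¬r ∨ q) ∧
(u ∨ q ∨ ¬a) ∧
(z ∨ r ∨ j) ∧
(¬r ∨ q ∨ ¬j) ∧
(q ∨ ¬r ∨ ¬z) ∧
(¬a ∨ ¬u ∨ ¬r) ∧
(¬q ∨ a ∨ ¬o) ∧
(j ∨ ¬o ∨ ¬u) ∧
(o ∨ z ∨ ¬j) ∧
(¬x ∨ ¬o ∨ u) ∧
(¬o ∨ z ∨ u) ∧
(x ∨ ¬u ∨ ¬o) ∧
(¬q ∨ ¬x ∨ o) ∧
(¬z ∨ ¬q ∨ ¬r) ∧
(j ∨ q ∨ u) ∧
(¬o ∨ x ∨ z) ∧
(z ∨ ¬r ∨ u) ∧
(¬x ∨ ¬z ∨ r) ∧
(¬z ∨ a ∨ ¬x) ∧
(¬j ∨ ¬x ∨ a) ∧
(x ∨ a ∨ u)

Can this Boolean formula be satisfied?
Yes

Yes, the formula is satisfiable.

One satisfying assignment is: o=False, x=False, u=False, j=False, q=True, a=True, r=False, z=True

Verification: With this assignment, all 24 clauses evaluate to true.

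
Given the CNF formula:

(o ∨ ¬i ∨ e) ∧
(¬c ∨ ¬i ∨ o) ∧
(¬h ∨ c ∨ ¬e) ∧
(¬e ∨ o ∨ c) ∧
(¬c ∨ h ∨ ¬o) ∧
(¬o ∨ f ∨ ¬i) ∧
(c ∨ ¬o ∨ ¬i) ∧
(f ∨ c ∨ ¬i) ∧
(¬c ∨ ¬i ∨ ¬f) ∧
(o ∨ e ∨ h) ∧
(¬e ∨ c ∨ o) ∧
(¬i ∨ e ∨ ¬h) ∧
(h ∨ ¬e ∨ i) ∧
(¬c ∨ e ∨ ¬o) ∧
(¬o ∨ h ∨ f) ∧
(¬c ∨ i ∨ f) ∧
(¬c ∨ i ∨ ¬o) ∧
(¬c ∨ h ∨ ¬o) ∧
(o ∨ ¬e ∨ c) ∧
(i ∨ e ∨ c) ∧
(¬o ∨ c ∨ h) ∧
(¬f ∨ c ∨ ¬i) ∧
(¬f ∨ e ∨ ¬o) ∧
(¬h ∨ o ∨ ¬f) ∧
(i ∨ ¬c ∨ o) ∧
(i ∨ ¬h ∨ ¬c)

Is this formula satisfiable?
No

No, the formula is not satisfiable.

No assignment of truth values to the variables can make all 26 clauses true simultaneously.

The formula is UNSAT (unsatisfiable).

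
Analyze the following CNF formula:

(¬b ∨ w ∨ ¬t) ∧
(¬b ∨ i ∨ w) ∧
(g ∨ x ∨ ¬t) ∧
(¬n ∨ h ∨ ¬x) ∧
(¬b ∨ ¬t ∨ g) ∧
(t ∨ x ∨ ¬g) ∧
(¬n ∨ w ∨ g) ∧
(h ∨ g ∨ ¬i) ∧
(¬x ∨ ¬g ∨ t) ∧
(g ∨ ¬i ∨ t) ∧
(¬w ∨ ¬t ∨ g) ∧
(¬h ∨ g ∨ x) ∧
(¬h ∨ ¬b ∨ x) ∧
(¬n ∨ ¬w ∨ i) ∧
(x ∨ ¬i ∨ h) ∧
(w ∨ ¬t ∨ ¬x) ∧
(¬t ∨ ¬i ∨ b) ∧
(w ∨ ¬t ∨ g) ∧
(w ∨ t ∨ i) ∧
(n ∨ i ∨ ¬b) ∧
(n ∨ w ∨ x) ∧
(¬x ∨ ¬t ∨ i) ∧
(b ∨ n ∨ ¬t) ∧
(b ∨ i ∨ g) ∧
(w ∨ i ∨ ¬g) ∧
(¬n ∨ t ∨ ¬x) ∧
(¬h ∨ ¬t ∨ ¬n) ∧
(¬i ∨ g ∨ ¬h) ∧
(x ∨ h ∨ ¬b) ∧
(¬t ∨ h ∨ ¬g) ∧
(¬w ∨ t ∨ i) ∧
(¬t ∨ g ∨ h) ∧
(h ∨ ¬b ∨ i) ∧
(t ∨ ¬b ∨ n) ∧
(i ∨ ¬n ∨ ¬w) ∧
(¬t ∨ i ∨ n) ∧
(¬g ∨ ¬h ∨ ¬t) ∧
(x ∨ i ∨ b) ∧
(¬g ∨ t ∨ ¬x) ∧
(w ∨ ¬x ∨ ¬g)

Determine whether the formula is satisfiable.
No

No, the formula is not satisfiable.

No assignment of truth values to the variables can make all 40 clauses true simultaneously.

The formula is UNSAT (unsatisfiable).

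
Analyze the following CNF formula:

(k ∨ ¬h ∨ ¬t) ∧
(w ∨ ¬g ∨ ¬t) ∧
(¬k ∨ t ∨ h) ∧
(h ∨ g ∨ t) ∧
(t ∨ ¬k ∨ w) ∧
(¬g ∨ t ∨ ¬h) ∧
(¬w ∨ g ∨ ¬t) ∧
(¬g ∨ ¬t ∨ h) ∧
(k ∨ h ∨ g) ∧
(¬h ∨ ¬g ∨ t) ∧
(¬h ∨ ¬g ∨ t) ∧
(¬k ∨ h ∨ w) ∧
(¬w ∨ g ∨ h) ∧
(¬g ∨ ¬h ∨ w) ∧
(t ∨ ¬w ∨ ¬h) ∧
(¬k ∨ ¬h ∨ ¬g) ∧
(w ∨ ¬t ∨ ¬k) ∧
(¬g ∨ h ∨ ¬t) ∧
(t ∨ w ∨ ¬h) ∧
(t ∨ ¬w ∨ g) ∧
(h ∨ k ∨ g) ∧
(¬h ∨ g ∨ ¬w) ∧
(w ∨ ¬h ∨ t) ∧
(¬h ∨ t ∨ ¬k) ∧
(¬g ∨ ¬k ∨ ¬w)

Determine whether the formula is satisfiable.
Yes

Yes, the formula is satisfiable.

One satisfying assignment is: k=False, w=False, h=False, t=False, g=True

Verification: With this assignment, all 25 clauses evaluate to true.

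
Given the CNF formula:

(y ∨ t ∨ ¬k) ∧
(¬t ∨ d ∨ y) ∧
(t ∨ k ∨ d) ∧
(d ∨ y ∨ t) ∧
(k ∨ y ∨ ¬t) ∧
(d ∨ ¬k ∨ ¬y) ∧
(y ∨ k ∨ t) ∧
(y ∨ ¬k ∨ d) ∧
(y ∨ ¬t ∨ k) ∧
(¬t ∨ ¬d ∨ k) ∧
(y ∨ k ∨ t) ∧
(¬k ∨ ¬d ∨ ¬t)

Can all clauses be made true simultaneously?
Yes

Yes, the formula is satisfiable.

One satisfying assignment is: y=True, k=False, d=False, t=True

Verification: With this assignment, all 12 clauses evaluate to true.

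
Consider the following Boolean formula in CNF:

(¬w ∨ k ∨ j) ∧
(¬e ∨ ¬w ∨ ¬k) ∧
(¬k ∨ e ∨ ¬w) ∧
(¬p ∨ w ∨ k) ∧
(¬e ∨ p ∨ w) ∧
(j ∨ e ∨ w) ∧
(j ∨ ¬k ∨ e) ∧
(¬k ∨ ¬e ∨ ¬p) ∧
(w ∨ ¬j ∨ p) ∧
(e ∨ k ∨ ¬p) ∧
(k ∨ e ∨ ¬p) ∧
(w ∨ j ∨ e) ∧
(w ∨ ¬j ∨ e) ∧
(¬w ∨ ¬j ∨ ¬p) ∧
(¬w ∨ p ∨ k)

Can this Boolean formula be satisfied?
No

No, the formula is not satisfiable.

No assignment of truth values to the variables can make all 15 clauses true simultaneously.

The formula is UNSAT (unsatisfiable).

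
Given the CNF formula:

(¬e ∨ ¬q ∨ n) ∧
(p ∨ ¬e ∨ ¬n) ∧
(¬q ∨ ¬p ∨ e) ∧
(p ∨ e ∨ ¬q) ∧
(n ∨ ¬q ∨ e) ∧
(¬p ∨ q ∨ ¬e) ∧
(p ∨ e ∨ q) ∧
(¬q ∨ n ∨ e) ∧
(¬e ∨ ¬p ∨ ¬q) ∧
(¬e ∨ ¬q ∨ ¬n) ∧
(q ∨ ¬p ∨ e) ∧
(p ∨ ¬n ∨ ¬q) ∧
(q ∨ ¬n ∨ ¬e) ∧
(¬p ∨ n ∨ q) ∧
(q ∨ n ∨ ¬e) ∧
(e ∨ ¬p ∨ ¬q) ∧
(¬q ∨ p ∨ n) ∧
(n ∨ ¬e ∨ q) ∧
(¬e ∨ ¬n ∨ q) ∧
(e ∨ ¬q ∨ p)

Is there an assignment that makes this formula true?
No

No, the formula is not satisfiable.

No assignment of truth values to the variables can make all 20 clauses true simultaneously.

The formula is UNSAT (unsatisfiable).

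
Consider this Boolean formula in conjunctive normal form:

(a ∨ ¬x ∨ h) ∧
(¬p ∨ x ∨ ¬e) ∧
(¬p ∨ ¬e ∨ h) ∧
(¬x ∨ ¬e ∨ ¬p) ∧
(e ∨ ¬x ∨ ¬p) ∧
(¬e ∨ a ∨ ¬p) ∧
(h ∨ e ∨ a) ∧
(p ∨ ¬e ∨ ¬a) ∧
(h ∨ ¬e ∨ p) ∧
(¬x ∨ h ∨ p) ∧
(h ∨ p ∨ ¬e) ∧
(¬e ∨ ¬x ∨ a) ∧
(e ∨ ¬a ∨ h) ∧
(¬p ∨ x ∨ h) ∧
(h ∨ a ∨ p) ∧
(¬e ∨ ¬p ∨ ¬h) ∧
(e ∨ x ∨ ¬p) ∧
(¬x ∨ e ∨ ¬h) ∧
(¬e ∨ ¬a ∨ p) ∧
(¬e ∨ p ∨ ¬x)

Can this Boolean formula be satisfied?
Yes

Yes, the formula is satisfiable.

One satisfying assignment is: e=False, a=False, x=False, h=True, p=False

Verification: With this assignment, all 20 clauses evaluate to true.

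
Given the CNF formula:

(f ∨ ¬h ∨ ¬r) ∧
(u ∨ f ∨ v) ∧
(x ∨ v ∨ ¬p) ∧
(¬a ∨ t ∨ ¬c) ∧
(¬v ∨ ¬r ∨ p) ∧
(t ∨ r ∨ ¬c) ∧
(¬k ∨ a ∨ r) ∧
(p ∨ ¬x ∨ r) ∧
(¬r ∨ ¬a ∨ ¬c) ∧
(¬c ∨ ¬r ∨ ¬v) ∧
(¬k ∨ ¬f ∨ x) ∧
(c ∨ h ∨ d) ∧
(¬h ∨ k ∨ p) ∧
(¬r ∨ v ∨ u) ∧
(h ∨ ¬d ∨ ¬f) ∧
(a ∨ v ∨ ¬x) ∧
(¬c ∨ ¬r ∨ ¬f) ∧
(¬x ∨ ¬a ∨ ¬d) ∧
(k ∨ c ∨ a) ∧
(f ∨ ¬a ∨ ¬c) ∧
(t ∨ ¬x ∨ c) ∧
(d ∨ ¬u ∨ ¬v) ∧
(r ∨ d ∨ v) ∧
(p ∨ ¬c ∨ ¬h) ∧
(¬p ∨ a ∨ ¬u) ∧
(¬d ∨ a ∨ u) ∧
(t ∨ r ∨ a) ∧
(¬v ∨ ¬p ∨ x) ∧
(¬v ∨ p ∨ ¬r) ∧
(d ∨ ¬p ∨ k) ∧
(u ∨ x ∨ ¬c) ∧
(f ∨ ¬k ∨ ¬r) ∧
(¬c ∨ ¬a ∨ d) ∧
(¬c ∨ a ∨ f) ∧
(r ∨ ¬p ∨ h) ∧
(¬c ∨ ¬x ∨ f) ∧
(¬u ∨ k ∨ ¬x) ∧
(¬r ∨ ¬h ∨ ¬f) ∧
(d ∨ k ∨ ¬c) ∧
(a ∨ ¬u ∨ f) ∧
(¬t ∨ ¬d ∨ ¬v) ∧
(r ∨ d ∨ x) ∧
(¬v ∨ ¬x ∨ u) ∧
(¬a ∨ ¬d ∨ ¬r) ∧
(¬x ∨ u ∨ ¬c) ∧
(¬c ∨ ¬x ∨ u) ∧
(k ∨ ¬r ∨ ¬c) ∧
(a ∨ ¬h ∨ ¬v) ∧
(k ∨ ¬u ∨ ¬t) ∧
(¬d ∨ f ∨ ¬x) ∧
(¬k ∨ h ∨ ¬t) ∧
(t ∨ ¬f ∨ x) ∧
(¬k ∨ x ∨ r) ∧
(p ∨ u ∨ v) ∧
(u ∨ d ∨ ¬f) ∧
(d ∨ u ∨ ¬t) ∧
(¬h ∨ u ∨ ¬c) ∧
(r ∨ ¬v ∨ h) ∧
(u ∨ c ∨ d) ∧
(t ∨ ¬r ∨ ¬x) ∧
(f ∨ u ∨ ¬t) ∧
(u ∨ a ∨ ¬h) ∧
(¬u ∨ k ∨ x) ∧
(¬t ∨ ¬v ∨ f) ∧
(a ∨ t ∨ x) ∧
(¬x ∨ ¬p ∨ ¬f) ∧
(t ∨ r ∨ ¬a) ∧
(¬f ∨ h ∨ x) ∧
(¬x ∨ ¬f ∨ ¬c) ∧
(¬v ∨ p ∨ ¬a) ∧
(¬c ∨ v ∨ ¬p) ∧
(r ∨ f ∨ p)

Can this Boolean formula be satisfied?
No

No, the formula is not satisfiable.

No assignment of truth values to the variables can make all 72 clauses true simultaneously.

The formula is UNSAT (unsatisfiable).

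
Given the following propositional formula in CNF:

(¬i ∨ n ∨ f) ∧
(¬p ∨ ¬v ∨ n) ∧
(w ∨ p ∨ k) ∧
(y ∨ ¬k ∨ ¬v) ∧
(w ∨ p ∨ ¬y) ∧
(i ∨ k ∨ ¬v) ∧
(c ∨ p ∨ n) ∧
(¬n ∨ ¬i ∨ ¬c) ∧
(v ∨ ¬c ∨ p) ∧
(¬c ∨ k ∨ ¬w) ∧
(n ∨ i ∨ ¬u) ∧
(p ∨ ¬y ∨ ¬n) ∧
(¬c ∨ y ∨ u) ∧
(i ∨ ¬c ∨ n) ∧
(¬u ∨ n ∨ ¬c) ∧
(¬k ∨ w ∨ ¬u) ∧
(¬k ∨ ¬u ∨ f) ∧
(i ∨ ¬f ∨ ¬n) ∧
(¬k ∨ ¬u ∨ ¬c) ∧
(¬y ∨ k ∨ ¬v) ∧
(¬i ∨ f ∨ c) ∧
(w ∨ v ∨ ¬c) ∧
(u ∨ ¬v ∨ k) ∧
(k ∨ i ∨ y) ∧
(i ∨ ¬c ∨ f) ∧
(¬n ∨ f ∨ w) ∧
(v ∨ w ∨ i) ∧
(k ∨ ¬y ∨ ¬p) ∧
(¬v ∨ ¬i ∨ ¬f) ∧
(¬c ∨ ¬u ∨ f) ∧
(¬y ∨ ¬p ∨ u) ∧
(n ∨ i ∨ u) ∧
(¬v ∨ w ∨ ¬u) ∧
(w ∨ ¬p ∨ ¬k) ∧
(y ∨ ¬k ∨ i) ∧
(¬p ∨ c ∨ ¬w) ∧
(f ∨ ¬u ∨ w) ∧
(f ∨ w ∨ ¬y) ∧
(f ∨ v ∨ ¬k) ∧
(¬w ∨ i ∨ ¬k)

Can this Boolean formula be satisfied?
Yes

Yes, the formula is satisfiable.

One satisfying assignment is: p=True, y=False, v=False, k=False, f=True, w=False, n=False, i=True, u=False, c=False

Verification: With this assignment, all 40 clauses evaluate to true.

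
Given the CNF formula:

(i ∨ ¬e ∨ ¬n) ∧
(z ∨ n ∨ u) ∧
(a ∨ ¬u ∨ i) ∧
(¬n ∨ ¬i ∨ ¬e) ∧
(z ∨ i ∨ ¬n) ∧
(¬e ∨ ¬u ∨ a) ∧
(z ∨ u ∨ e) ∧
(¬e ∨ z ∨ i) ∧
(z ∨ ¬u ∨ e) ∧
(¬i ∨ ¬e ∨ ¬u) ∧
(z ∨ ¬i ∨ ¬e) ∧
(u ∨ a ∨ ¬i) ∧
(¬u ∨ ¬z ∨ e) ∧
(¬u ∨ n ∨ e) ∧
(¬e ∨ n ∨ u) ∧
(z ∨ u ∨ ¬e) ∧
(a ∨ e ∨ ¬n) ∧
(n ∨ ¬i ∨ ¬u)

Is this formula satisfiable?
Yes

Yes, the formula is satisfiable.

One satisfying assignment is: z=True, i=False, u=True, a=True, n=False, e=True

Verification: With this assignment, all 18 clauses evaluate to true.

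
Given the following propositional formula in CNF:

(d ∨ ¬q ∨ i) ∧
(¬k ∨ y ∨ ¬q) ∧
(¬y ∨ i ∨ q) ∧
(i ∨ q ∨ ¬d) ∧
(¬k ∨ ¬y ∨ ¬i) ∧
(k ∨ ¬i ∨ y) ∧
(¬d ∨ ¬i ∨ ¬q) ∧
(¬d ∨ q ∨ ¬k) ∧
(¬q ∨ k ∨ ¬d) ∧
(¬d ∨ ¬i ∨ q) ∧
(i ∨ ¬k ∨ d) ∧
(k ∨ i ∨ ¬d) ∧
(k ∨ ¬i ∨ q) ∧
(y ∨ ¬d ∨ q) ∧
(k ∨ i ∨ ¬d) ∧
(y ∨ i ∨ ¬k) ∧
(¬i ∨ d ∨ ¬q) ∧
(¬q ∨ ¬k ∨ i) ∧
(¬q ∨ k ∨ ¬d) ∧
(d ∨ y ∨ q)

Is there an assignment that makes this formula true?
No

No, the formula is not satisfiable.

No assignment of truth values to the variables can make all 20 clauses true simultaneously.

The formula is UNSAT (unsatisfiable).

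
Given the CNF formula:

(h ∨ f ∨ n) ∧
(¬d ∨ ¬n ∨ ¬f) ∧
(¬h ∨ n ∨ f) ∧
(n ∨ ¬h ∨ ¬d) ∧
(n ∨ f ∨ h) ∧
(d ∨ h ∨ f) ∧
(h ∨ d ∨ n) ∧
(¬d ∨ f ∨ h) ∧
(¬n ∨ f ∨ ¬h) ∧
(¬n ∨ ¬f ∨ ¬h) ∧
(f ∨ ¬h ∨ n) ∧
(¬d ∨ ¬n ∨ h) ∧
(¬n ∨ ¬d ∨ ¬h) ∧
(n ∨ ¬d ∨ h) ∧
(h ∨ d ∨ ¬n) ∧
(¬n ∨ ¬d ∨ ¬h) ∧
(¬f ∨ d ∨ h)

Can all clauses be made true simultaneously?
Yes

Yes, the formula is satisfiable.

One satisfying assignment is: n=False, d=False, f=True, h=True

Verification: With this assignment, all 17 clauses evaluate to true.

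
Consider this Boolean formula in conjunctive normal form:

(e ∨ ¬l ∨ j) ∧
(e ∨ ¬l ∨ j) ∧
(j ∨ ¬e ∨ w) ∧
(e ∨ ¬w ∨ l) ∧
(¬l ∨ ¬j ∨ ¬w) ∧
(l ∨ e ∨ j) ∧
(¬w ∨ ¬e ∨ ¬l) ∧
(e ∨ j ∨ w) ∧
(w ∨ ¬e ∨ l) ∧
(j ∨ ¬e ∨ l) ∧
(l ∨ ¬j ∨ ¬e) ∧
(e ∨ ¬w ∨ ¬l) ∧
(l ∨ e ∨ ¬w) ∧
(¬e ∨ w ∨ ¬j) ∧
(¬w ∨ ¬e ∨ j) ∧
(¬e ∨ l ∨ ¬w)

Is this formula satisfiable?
Yes

Yes, the formula is satisfiable.

One satisfying assignment is: j=True, w=False, l=False, e=False

Verification: With this assignment, all 16 clauses evaluate to true.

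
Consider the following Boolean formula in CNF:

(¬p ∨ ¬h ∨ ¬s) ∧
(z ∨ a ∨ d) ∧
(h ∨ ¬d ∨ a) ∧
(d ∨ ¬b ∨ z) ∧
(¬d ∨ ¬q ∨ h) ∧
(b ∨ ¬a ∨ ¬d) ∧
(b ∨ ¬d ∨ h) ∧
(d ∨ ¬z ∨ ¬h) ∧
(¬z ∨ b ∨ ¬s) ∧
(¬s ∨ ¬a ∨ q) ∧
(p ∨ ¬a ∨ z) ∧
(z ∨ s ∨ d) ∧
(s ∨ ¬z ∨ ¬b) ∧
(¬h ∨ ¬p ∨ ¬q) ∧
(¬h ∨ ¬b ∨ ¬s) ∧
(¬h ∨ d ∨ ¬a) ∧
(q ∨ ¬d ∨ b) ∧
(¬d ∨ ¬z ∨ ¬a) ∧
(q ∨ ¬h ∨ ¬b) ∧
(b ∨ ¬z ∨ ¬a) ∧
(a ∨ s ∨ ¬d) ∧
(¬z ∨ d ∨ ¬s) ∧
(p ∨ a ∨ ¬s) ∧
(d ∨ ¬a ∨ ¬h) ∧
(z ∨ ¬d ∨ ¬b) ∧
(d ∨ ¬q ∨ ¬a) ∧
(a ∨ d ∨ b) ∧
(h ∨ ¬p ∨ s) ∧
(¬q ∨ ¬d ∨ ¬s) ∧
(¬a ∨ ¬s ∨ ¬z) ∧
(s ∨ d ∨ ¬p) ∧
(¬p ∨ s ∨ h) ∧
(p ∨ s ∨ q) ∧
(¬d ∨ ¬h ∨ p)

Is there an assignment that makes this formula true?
No

No, the formula is not satisfiable.

No assignment of truth values to the variables can make all 34 clauses true simultaneously.

The formula is UNSAT (unsatisfiable).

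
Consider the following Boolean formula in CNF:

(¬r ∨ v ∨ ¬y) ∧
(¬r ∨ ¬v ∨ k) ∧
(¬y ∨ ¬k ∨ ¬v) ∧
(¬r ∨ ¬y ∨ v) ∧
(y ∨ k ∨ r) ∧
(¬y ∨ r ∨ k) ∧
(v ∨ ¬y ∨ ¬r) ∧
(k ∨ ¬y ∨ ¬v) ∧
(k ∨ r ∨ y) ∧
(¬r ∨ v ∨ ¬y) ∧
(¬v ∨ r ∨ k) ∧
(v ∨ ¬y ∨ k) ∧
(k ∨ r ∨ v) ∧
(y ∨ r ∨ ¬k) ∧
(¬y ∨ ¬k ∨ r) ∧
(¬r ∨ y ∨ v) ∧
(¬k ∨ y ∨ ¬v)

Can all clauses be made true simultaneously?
No

No, the formula is not satisfiable.

No assignment of truth values to the variables can make all 17 clauses true simultaneously.

The formula is UNSAT (unsatisfiable).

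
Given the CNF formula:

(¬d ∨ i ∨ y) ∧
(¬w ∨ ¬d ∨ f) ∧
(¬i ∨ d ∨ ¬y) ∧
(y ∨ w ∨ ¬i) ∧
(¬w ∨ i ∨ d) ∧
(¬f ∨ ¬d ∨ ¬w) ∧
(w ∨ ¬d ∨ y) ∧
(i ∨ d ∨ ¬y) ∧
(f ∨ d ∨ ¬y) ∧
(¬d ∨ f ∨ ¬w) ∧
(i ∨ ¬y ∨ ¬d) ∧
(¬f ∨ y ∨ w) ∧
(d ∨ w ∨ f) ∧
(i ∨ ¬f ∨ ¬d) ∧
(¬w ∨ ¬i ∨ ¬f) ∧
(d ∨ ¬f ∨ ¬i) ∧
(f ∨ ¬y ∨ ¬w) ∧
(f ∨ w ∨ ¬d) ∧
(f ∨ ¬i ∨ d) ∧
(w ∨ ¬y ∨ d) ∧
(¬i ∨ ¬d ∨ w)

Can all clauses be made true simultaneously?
No

No, the formula is not satisfiable.

No assignment of truth values to the variables can make all 21 clauses true simultaneously.

The formula is UNSAT (unsatisfiable).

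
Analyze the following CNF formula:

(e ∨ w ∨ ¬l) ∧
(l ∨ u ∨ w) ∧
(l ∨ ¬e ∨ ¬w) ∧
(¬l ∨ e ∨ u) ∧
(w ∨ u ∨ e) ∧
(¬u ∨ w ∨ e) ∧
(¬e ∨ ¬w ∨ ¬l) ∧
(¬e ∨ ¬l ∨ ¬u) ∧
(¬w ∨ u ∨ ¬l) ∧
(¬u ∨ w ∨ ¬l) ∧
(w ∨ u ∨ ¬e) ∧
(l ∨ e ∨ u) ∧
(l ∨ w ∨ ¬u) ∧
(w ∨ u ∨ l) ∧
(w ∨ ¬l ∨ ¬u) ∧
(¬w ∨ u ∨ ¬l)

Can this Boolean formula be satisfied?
Yes

Yes, the formula is satisfiable.

One satisfying assignment is: e=False, l=False, u=True, w=True

Verification: With this assignment, all 16 clauses evaluate to true.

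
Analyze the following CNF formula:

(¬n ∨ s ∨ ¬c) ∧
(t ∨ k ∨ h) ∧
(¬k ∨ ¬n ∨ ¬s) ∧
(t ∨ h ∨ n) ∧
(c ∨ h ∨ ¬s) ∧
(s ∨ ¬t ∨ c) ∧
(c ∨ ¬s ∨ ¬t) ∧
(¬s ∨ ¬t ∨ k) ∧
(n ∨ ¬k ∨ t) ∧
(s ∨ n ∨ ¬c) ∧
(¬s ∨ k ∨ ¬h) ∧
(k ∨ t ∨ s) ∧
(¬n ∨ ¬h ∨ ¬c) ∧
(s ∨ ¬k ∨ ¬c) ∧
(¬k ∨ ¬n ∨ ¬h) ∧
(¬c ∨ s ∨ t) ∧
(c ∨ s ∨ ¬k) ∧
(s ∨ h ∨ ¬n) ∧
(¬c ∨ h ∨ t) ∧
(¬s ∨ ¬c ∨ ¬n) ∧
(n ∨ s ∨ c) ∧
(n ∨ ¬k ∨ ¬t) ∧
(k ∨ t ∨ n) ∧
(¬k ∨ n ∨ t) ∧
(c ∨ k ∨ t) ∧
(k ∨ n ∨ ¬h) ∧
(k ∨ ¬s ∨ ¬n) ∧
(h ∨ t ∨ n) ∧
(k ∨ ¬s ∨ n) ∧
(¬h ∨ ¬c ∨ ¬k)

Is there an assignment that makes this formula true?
No

No, the formula is not satisfiable.

No assignment of truth values to the variables can make all 30 clauses true simultaneously.

The formula is UNSAT (unsatisfiable).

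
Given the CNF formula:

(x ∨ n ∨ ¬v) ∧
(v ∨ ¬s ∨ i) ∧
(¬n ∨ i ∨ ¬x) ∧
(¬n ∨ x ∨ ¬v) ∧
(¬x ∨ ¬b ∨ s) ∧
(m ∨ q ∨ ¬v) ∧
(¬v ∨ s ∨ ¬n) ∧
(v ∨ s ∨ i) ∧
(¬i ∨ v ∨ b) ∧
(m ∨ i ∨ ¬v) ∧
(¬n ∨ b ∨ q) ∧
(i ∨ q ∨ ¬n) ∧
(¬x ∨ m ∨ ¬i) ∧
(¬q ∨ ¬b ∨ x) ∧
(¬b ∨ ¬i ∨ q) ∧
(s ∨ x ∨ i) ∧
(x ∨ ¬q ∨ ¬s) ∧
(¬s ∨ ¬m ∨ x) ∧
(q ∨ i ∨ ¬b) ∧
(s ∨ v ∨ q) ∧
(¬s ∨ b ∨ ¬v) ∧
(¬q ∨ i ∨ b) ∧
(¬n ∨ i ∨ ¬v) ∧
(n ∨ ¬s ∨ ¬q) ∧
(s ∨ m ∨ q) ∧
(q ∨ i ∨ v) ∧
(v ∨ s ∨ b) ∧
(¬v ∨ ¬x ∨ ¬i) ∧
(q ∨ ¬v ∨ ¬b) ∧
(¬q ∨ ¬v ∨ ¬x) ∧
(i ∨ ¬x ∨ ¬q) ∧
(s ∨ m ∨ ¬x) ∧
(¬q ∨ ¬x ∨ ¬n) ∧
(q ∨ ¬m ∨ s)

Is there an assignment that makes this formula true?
No

No, the formula is not satisfiable.

No assignment of truth values to the variables can make all 34 clauses true simultaneously.

The formula is UNSAT (unsatisfiable).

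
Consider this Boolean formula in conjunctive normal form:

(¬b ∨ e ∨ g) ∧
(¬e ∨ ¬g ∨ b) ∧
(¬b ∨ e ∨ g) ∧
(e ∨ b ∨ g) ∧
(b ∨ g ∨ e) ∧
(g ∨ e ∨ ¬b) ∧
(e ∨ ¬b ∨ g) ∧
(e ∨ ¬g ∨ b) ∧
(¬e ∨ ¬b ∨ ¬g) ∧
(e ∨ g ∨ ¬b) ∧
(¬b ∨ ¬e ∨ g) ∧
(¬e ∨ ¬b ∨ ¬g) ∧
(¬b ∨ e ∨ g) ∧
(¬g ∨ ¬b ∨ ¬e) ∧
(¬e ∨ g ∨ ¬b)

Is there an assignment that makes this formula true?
Yes

Yes, the formula is satisfiable.

One satisfying assignment is: g=False, e=True, b=False

Verification: With this assignment, all 15 clauses evaluate to true.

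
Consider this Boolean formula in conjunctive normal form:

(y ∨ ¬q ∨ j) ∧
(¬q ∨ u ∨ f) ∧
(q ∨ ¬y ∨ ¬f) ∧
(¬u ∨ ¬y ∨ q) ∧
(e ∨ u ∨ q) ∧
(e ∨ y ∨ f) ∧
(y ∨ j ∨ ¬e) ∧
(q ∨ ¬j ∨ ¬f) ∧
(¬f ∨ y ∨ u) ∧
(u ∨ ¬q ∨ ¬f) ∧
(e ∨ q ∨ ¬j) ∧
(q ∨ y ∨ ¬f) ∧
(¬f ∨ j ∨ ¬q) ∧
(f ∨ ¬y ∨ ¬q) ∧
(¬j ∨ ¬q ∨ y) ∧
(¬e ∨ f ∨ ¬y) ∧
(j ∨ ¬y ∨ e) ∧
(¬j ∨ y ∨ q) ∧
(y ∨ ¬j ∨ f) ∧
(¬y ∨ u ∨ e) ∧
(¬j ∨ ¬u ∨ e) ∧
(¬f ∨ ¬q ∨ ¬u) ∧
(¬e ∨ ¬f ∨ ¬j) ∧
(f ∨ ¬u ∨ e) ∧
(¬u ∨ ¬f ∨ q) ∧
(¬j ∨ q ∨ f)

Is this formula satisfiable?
No

No, the formula is not satisfiable.

No assignment of truth values to the variables can make all 26 clauses true simultaneously.

The formula is UNSAT (unsatisfiable).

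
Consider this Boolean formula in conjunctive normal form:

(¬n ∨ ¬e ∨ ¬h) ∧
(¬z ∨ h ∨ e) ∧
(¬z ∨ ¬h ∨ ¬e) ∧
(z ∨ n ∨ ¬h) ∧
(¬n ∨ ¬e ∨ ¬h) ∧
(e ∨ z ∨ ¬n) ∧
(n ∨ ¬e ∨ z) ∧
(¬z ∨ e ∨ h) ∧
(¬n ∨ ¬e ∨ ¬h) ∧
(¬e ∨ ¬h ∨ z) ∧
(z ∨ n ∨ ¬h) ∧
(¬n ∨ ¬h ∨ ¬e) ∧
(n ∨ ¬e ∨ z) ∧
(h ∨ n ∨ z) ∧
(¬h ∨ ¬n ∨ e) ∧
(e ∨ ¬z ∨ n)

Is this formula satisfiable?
Yes

Yes, the formula is satisfiable.

One satisfying assignment is: z=False, h=False, n=True, e=True

Verification: With this assignment, all 16 clauses evaluate to true.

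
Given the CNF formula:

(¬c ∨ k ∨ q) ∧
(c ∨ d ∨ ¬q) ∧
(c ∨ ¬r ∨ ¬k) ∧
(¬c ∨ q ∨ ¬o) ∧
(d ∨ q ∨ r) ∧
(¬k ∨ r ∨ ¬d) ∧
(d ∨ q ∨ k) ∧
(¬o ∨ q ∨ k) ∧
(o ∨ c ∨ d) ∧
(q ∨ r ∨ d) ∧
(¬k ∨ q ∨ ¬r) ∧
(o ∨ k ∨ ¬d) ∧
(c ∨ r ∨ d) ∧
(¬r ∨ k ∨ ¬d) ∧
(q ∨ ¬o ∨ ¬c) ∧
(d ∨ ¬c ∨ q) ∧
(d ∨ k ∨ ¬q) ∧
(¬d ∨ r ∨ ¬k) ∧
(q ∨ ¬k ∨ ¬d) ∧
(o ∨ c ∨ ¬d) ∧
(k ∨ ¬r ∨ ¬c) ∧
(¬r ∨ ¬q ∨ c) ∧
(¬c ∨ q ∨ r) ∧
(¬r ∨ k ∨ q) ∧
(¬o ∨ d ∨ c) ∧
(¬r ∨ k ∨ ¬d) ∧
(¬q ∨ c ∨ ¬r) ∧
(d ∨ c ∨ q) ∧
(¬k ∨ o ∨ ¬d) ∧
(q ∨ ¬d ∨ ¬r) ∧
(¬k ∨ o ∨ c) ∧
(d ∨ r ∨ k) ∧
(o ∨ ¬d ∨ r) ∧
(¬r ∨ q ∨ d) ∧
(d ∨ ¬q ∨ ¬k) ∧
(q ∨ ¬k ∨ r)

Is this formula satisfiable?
Yes

Yes, the formula is satisfiable.

One satisfying assignment is: q=True, r=False, k=False, o=True, c=False, d=True

Verification: With this assignment, all 36 clauses evaluate to true.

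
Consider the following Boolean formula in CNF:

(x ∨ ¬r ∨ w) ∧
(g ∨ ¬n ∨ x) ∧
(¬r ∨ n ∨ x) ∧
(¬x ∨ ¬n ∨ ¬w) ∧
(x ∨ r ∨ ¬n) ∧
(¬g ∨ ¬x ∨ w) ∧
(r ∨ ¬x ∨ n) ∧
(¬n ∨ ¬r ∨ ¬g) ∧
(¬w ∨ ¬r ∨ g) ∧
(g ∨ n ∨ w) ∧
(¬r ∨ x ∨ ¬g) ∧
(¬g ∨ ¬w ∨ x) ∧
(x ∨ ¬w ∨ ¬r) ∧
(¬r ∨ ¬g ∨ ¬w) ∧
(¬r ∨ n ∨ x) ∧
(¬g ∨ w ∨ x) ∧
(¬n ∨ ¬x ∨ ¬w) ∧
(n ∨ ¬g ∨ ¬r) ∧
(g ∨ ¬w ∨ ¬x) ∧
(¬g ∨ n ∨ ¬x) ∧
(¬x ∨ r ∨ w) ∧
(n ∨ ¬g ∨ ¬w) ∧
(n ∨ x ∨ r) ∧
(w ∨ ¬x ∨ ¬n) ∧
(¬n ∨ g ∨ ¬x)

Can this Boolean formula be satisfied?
No

No, the formula is not satisfiable.

No assignment of truth values to the variables can make all 25 clauses true simultaneously.

The formula is UNSAT (unsatisfiable).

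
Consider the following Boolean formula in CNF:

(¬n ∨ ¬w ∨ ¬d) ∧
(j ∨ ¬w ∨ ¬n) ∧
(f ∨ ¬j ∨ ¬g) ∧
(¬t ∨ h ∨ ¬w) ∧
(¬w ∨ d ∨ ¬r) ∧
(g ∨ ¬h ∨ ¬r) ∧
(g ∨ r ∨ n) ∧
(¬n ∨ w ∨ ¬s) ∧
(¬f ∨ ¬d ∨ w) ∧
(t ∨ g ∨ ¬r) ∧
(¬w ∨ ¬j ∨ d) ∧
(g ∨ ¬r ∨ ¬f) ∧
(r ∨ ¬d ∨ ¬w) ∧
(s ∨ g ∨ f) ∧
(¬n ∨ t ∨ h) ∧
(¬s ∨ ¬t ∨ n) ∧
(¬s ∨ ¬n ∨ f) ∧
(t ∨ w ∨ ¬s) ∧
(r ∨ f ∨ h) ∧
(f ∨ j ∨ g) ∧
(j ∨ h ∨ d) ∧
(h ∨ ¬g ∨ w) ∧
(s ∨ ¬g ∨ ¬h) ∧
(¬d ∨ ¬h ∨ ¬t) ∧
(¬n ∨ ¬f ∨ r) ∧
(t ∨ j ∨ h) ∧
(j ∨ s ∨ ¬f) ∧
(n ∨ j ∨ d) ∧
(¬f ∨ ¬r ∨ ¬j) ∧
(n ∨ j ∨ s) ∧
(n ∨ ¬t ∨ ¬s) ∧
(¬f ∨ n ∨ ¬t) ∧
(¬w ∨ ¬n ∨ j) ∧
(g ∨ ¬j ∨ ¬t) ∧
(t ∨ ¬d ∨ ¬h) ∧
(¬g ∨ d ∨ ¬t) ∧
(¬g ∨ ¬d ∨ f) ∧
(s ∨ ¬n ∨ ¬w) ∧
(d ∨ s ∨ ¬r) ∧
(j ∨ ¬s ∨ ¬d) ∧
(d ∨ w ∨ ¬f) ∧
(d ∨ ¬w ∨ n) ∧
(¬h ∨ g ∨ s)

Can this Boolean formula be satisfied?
No

No, the formula is not satisfiable.

No assignment of truth values to the variables can make all 43 clauses true simultaneously.

The formula is UNSAT (unsatisfiable).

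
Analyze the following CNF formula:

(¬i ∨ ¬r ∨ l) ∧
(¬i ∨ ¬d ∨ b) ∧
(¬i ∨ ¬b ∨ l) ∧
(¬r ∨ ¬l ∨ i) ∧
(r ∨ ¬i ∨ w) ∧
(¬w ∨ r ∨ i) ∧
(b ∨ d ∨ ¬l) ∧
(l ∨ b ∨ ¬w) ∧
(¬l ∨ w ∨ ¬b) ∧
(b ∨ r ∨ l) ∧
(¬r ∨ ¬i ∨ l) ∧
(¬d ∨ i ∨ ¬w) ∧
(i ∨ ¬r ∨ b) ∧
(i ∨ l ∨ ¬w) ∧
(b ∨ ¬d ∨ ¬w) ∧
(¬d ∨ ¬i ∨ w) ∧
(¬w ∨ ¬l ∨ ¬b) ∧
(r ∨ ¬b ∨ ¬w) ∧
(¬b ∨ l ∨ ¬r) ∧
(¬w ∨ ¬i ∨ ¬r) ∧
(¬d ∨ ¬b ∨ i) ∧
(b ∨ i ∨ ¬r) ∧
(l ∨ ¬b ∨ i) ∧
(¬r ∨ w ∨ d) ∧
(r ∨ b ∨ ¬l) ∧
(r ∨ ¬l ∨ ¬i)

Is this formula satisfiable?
No

No, the formula is not satisfiable.

No assignment of truth values to the variables can make all 26 clauses true simultaneously.

The formula is UNSAT (unsatisfiable).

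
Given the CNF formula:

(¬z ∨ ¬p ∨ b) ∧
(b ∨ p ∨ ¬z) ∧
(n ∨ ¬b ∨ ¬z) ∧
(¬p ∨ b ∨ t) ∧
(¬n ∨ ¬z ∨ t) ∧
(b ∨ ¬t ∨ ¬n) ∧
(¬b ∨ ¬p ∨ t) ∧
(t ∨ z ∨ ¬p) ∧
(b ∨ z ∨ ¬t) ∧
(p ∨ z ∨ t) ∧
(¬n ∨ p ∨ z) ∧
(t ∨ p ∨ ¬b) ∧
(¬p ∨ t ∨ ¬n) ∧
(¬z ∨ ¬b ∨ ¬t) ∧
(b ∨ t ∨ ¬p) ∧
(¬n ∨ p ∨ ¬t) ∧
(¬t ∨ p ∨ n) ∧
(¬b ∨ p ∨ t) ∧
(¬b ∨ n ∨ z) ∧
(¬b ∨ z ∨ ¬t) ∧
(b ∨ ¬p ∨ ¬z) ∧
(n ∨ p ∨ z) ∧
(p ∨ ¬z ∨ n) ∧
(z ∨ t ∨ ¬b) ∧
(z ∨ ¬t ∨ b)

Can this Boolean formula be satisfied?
No

No, the formula is not satisfiable.

No assignment of truth values to the variables can make all 25 clauses true simultaneously.

The formula is UNSAT (unsatisfiable).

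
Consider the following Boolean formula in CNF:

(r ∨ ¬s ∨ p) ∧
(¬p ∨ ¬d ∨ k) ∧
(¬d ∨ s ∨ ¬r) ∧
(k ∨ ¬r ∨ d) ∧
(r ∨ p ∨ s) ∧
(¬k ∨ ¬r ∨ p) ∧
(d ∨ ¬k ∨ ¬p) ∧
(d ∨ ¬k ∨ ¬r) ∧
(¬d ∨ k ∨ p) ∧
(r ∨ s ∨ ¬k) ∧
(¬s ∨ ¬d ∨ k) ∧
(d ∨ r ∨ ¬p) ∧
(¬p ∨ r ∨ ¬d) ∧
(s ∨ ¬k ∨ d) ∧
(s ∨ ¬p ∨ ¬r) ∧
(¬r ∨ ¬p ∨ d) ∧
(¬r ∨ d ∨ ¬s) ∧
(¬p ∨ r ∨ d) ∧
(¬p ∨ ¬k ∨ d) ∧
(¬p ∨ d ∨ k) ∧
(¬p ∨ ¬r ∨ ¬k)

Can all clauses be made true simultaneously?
No

No, the formula is not satisfiable.

No assignment of truth values to the variables can make all 21 clauses true simultaneously.

The formula is UNSAT (unsatisfiable).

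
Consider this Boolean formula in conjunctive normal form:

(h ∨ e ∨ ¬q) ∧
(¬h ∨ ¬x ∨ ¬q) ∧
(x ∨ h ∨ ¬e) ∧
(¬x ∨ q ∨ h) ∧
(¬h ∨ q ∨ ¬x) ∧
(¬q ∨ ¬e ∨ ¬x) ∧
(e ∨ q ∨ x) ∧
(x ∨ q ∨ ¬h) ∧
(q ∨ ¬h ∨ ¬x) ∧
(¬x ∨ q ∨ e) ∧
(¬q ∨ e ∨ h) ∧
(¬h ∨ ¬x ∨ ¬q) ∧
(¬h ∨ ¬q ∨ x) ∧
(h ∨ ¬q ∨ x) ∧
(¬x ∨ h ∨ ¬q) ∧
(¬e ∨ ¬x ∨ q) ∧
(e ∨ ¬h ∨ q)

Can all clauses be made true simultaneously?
No

No, the formula is not satisfiable.

No assignment of truth values to the variables can make all 17 clauses true simultaneously.

The formula is UNSAT (unsatisfiable).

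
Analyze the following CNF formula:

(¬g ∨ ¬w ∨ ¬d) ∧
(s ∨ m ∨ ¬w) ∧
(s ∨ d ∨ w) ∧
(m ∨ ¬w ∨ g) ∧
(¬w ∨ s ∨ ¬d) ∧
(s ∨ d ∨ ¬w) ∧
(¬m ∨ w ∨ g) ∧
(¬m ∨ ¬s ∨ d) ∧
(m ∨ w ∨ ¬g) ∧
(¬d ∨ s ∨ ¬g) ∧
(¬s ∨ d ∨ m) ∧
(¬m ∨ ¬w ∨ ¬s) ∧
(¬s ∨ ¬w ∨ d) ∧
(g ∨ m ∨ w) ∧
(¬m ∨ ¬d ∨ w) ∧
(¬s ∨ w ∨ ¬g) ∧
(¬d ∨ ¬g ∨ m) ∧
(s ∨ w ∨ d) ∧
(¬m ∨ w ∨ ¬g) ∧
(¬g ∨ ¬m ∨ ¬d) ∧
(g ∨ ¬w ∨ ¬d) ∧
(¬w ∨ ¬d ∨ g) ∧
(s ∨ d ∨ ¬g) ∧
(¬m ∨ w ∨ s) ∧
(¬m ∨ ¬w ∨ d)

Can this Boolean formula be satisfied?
No

No, the formula is not satisfiable.

No assignment of truth values to the variables can make all 25 clauses true simultaneously.

The formula is UNSAT (unsatisfiable).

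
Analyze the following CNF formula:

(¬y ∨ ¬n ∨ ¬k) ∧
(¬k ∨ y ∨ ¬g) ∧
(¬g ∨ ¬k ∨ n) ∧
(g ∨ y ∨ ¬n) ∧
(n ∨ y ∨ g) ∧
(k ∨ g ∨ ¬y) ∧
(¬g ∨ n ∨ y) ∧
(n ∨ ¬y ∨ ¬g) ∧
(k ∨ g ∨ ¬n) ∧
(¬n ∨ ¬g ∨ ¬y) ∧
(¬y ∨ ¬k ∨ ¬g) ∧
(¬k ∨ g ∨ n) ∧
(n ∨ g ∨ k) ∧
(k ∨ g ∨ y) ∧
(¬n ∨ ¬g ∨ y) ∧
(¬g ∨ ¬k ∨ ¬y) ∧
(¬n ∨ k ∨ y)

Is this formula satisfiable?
No

No, the formula is not satisfiable.

No assignment of truth values to the variables can make all 17 clauses true simultaneously.

The formula is UNSAT (unsatisfiable).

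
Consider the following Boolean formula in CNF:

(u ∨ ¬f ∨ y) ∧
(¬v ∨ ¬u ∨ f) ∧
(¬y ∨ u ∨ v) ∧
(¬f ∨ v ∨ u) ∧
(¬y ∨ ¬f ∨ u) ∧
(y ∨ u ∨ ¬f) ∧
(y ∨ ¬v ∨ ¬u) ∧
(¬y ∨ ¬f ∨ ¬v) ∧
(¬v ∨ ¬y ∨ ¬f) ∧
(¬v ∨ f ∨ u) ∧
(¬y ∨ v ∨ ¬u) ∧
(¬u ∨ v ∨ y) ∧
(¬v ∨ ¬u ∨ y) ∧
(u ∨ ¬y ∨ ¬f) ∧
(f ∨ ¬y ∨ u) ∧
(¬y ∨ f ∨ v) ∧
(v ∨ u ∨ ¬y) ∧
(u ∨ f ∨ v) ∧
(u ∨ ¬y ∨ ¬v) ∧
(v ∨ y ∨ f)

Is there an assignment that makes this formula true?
No

No, the formula is not satisfiable.

No assignment of truth values to the variables can make all 20 clauses true simultaneously.

The formula is UNSAT (unsatisfiable).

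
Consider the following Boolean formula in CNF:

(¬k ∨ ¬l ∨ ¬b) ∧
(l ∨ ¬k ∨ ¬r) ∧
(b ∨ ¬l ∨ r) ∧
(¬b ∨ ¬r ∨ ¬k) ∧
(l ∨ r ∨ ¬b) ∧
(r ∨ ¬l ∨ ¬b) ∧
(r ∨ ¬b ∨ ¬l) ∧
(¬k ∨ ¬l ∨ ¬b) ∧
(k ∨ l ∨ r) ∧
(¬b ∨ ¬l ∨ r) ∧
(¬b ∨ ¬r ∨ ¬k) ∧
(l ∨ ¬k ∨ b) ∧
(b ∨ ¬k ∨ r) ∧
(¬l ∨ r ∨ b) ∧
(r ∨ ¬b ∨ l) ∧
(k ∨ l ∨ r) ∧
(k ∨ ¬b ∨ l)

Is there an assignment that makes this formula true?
Yes

Yes, the formula is satisfiable.

One satisfying assignment is: r=True, b=True, l=True, k=False

Verification: With this assignment, all 17 clauses evaluate to true.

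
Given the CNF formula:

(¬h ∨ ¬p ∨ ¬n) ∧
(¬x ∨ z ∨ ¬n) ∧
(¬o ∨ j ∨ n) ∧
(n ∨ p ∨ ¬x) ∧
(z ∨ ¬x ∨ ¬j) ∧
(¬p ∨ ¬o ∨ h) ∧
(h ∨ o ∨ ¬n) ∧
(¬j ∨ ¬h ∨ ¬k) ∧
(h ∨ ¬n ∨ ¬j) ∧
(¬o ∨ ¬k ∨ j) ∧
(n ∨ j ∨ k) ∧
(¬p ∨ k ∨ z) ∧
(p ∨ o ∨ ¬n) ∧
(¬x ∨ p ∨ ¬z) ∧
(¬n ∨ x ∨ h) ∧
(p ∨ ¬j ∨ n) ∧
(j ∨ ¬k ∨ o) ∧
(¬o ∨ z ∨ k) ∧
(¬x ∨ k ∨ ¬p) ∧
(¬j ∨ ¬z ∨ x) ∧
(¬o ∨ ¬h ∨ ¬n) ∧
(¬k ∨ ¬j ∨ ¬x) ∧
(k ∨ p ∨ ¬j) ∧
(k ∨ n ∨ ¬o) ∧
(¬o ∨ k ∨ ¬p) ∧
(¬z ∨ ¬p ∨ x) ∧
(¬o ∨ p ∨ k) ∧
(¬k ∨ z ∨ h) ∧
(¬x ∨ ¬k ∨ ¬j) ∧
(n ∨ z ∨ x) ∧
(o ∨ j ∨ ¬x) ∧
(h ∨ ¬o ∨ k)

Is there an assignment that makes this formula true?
No

No, the formula is not satisfiable.

No assignment of truth values to the variables can make all 32 clauses true simultaneously.

The formula is UNSAT (unsatisfiable).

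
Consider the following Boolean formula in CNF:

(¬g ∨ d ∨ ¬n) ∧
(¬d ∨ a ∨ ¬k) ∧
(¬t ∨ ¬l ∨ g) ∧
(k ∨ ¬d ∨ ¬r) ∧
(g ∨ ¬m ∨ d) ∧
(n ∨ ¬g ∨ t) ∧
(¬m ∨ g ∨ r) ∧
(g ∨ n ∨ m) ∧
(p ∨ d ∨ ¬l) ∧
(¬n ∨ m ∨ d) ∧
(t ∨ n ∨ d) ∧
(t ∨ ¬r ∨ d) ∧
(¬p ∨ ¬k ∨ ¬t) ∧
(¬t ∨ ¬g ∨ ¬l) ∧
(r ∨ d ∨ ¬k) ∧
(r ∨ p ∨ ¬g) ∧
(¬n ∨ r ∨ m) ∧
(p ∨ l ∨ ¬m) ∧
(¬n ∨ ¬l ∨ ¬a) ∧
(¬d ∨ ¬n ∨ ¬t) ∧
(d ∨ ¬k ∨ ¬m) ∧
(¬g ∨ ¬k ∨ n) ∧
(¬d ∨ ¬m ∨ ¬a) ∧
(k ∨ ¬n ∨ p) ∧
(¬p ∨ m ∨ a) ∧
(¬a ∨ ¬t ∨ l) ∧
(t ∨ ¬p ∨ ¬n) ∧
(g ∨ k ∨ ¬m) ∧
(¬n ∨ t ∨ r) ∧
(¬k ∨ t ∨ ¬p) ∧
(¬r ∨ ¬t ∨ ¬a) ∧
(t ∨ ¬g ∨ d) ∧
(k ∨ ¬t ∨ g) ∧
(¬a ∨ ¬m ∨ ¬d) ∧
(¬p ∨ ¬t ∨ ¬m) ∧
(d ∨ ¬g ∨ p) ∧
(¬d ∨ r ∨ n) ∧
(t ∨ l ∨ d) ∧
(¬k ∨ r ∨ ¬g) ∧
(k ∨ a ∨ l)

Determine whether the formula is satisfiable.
Yes

Yes, the formula is satisfiable.

One satisfying assignment is: m=False, k=True, r=True, a=True, p=False, d=True, t=False, l=False, g=False, n=True

Verification: With this assignment, all 40 clauses evaluate to true.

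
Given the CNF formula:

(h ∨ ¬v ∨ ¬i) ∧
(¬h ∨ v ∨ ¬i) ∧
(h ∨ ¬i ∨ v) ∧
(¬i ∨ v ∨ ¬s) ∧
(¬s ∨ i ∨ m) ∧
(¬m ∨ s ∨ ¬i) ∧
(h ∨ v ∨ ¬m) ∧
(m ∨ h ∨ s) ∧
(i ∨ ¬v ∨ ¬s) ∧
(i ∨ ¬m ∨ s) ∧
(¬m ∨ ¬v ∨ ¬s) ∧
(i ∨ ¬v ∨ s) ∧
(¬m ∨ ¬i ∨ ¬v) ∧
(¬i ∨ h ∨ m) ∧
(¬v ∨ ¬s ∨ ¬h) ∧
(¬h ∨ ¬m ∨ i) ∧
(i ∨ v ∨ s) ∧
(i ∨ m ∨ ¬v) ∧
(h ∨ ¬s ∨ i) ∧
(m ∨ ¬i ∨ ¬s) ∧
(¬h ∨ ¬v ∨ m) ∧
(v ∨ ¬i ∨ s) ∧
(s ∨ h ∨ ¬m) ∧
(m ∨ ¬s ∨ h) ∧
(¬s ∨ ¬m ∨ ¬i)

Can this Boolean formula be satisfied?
No

No, the formula is not satisfiable.

No assignment of truth values to the variables can make all 25 clauses true simultaneously.

The formula is UNSAT (unsatisfiable).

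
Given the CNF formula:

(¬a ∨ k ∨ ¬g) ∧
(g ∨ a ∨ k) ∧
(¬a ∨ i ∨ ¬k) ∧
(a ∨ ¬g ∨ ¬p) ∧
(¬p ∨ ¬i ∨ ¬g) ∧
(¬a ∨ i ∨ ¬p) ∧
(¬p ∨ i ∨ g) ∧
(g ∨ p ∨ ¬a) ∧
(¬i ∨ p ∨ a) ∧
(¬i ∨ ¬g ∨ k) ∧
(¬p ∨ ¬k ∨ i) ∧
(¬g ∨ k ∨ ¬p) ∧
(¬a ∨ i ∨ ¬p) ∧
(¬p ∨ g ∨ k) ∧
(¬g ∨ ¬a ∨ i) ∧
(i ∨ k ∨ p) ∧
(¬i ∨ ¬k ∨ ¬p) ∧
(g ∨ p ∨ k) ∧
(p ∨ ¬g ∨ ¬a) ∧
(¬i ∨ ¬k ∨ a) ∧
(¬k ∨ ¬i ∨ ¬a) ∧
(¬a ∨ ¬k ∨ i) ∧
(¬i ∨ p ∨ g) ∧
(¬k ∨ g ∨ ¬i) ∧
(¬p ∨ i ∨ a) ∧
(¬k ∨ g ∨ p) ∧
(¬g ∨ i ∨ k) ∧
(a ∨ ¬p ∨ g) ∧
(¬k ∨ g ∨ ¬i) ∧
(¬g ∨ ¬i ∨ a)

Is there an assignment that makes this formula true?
Yes

Yes, the formula is satisfiable.

One satisfying assignment is: p=False, i=False, g=True, a=False, k=True

Verification: With this assignment, all 30 clauses evaluate to true.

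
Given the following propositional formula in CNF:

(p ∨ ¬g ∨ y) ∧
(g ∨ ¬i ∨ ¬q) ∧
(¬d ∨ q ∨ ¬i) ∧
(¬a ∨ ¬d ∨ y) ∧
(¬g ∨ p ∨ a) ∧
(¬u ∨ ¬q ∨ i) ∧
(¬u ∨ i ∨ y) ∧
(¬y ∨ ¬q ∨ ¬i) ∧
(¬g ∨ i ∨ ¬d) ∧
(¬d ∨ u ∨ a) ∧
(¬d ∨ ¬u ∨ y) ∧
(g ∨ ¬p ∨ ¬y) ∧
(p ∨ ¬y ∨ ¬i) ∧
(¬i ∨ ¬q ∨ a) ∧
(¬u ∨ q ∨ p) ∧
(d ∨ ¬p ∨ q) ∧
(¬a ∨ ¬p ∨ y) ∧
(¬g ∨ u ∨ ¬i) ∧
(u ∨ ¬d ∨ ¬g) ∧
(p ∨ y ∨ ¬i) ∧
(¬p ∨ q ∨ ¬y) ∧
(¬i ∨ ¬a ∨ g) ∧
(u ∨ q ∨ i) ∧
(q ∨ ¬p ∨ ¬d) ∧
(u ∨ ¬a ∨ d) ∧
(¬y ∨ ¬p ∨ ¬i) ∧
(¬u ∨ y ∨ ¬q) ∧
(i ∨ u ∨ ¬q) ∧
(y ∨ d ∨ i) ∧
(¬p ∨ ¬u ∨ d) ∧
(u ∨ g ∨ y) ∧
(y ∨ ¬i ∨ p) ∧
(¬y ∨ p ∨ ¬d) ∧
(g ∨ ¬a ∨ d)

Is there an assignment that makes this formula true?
No

No, the formula is not satisfiable.

No assignment of truth values to the variables can make all 34 clauses true simultaneously.

The formula is UNSAT (unsatisfiable).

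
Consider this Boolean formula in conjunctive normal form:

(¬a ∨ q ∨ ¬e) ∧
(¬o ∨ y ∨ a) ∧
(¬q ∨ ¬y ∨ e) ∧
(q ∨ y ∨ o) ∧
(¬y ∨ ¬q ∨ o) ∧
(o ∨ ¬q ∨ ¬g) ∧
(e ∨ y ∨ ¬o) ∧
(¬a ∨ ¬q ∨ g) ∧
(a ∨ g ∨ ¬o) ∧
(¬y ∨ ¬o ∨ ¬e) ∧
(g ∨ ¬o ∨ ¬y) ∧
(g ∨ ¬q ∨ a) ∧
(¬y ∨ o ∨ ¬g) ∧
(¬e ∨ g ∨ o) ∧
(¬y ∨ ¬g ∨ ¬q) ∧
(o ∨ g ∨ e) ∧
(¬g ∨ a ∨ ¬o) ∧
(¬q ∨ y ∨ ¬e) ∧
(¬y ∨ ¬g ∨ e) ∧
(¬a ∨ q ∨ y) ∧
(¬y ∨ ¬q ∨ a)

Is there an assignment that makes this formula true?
No

No, the formula is not satisfiable.

No assignment of truth values to the variables can make all 21 clauses true simultaneously.

The formula is UNSAT (unsatisfiable).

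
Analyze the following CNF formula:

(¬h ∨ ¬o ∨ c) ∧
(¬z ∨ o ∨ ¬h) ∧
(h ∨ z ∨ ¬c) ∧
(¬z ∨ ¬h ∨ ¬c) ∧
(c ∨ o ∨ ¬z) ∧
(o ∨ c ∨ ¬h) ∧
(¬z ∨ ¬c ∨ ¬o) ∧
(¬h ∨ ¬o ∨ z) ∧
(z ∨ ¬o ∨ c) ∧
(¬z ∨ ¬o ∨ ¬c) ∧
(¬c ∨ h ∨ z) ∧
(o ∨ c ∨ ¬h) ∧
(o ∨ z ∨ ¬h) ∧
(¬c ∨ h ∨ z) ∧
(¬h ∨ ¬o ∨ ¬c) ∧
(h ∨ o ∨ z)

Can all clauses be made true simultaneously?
Yes

Yes, the formula is satisfiable.

One satisfying assignment is: h=False, z=True, o=True, c=False

Verification: With this assignment, all 16 clauses evaluate to true.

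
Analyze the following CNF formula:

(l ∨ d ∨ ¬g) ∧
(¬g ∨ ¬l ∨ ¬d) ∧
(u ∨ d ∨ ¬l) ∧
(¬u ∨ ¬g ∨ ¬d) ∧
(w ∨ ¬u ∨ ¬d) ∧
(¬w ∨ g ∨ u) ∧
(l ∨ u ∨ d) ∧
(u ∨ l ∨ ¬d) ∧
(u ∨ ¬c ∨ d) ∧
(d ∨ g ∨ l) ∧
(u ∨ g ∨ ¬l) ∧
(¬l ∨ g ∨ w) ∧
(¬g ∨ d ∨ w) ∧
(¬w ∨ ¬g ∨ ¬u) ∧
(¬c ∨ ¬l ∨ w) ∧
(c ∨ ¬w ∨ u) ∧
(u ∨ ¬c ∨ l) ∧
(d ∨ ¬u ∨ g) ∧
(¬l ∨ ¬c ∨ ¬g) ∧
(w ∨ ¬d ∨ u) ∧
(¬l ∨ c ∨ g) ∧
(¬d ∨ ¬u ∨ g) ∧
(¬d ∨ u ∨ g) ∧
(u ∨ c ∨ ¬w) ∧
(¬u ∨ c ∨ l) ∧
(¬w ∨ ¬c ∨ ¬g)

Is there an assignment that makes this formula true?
No

No, the formula is not satisfiable.

No assignment of truth values to the variables can make all 26 clauses true simultaneously.

The formula is UNSAT (unsatisfiable).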